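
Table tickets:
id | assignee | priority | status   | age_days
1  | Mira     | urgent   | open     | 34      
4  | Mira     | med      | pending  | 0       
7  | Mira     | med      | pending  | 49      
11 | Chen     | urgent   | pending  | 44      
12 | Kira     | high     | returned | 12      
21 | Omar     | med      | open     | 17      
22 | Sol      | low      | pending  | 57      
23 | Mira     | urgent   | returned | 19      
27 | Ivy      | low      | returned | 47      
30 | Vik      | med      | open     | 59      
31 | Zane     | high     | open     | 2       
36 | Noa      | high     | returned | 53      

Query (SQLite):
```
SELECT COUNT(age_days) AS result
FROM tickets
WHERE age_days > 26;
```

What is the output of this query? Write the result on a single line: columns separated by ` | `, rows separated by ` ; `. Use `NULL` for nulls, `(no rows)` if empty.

7

Rows where age_days > 26 → age_days values: [34, 49, 44, 57, 47, 59, 53].
COUNT(age_days) counts non-NULL values → 7.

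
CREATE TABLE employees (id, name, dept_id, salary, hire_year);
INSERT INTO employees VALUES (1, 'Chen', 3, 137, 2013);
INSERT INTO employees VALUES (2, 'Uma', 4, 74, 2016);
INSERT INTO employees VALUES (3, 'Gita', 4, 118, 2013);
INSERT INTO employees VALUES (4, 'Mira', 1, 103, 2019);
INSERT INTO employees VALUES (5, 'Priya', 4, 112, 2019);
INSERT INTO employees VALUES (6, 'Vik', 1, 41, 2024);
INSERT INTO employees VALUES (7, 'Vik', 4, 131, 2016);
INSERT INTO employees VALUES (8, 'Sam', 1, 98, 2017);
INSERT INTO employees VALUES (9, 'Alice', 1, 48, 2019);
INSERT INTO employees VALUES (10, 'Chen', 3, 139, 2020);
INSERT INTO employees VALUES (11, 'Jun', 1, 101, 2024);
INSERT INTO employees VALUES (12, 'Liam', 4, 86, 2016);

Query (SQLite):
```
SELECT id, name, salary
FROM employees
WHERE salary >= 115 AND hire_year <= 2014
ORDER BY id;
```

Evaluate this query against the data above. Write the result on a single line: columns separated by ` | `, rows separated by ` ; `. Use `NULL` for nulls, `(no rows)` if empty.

1 | Chen | 137 ; 3 | Gita | 118

salary >= 115: ids {1, 3, 7, 10}
hire_year <= 2014: ids {1, 3}
Combine with AND.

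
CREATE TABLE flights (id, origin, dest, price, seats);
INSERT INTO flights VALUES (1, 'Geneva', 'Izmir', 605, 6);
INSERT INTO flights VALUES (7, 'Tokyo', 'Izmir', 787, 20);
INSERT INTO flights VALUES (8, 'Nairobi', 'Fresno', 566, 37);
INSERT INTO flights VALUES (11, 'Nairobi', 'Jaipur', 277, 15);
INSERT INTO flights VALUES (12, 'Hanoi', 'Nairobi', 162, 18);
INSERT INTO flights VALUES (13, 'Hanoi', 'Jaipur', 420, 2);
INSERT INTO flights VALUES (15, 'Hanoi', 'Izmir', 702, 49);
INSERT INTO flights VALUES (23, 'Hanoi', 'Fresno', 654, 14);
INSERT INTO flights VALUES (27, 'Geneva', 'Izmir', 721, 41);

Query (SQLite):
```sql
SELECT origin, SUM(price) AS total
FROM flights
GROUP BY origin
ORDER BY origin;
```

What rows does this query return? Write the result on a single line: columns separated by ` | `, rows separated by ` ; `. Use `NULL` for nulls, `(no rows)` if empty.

Geneva | 1326 ; Hanoi | 1938 ; Nairobi | 843 ; Tokyo | 787

Partition flights by origin; compute SUM(price) within each group.
  Geneva: ids {1, 27} → SUM(price)=1326
  Hanoi: ids {12, 13, 15, 23} → SUM(price)=1938
  Nairobi: ids {8, 11} → SUM(price)=843
  Tokyo: ids {7} → SUM(price)=787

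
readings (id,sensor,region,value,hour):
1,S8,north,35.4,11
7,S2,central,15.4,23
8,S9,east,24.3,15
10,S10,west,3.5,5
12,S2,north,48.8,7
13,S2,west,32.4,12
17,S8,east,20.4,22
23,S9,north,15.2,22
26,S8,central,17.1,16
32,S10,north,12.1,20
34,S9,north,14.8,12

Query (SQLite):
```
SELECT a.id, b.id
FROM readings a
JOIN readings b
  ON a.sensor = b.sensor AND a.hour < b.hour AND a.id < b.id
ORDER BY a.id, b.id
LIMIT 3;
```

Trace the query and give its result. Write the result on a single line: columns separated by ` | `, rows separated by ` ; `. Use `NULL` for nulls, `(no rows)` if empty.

Pairs (a,b) with same sensor, a.hour < b.hour, a.id < b.id.
sensor groups: S10:{10,32} S2:{7,12,13} S8:{1,17,26} S9:{8,23,34}
Ordered by (a.id, b.id); first 3.

1 | 17 ; 1 | 26 ; 8 | 23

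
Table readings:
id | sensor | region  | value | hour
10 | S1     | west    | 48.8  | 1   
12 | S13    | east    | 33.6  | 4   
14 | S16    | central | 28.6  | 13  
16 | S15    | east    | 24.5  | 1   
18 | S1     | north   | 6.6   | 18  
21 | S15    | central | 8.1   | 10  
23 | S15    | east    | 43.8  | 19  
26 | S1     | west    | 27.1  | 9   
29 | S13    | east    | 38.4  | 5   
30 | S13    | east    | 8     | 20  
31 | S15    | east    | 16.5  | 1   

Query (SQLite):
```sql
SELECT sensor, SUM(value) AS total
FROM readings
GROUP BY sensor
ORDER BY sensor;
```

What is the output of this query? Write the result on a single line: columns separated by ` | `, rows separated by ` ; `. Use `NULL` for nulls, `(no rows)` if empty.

S1 | 82.5 ; S13 | 80 ; S15 | 92.9 ; S16 | 28.6

Partition readings by sensor; compute SUM(value) within each group.
  S1: ids {10, 18, 26} → SUM(value)=82.5
  S13: ids {12, 29, 30} → SUM(value)=80
  S15: ids {16, 21, 23, 31} → SUM(value)=92.9
  S16: ids {14} → SUM(value)=28.6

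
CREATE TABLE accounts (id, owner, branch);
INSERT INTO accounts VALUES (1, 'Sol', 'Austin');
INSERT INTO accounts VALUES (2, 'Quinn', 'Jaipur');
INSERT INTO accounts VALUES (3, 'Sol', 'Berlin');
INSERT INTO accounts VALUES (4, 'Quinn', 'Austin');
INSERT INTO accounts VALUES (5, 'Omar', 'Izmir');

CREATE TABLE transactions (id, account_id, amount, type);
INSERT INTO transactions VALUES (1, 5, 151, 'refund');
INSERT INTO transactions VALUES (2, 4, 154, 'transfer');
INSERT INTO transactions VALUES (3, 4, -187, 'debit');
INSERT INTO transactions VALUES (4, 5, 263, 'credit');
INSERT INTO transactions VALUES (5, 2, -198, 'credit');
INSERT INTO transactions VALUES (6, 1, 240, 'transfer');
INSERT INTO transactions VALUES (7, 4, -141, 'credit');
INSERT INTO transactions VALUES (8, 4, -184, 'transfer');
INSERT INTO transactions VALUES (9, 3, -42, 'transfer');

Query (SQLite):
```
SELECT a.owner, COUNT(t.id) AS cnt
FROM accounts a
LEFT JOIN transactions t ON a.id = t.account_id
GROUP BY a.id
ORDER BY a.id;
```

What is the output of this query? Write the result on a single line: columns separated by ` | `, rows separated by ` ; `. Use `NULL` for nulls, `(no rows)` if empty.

LEFT JOIN keeps every accounts row; unmatched ones get NULL for transactions columns.
Group by accounts.id and compute COUNT(t.id). COUNT(col) of an all-NULL group is 0.
  1: ids {6} → COUNT(t.id)=1
  2: ids {5} → COUNT(t.id)=1
  3: ids {9} → COUNT(t.id)=1
  4: ids {2, 3, 7, 8} → COUNT(t.id)=4
  5: ids {1, 4} → COUNT(t.id)=2

Sol | 1 ; Quinn | 1 ; Sol | 1 ; Quinn | 4 ; Omar | 2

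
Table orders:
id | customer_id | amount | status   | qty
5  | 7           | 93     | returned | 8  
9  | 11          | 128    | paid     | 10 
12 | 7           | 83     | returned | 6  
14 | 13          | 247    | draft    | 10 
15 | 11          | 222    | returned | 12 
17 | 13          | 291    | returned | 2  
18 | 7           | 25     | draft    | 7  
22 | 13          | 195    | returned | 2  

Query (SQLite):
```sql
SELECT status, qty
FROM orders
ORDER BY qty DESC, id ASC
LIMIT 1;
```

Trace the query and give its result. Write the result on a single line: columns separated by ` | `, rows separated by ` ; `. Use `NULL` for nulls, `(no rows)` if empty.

returned | 12

Sort by qty desc, tiebreak id asc: (12, id=15), (10, id=9), (10, id=14), (8, id=5) …. Take first 1.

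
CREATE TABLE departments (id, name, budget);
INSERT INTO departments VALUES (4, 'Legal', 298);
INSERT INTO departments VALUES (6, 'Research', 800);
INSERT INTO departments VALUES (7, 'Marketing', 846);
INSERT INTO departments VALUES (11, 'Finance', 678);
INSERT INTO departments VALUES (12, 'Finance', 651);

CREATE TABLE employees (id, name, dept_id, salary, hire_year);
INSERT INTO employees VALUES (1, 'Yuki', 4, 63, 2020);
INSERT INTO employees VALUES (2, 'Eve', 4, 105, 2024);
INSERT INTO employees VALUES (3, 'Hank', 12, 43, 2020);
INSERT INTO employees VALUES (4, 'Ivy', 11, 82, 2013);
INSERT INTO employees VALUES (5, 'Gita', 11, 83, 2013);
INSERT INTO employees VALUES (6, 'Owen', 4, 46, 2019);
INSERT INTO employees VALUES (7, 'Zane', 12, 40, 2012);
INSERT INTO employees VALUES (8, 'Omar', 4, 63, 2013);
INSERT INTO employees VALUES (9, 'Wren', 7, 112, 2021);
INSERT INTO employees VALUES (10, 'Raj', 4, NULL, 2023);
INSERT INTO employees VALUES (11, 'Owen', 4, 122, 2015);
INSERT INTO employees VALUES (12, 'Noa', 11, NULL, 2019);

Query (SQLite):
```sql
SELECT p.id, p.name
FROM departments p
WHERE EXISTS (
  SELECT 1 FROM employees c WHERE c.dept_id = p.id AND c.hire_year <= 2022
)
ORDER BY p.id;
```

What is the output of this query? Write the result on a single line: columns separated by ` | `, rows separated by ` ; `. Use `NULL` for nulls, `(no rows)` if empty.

4 | Legal ; 7 | Marketing ; 11 | Finance ; 12 | Finance

For each departments row, check whether any employees with matching dept_id has hire_year <= 2022.
Keep rows where that is true.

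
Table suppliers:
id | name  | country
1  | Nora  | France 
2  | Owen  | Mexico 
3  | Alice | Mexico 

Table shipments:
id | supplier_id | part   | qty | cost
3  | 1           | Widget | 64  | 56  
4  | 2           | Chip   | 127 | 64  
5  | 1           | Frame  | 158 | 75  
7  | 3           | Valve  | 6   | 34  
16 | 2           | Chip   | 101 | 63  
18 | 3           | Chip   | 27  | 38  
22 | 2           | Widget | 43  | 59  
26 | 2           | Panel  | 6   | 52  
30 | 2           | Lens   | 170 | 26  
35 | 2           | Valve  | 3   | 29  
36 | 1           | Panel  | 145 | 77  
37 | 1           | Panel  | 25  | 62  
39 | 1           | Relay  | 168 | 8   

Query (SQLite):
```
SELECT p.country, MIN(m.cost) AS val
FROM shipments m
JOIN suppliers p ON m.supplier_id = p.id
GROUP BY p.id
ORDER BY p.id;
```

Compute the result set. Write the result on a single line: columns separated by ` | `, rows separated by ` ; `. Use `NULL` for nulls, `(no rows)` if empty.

Join each shipments row to its suppliers via supplier_id.
Group joined rows by suppliers.id; compute MIN(m.cost) per group.
  1: ids {3, 5, 36, 37, 39} → MIN(m.cost)=8
  2: ids {4, 16, 22, 26, 30, 35} → MIN(m.cost)=26
  3: ids {7, 18} → MIN(m.cost)=34

France | 8 ; Mexico | 26 ; Mexico | 34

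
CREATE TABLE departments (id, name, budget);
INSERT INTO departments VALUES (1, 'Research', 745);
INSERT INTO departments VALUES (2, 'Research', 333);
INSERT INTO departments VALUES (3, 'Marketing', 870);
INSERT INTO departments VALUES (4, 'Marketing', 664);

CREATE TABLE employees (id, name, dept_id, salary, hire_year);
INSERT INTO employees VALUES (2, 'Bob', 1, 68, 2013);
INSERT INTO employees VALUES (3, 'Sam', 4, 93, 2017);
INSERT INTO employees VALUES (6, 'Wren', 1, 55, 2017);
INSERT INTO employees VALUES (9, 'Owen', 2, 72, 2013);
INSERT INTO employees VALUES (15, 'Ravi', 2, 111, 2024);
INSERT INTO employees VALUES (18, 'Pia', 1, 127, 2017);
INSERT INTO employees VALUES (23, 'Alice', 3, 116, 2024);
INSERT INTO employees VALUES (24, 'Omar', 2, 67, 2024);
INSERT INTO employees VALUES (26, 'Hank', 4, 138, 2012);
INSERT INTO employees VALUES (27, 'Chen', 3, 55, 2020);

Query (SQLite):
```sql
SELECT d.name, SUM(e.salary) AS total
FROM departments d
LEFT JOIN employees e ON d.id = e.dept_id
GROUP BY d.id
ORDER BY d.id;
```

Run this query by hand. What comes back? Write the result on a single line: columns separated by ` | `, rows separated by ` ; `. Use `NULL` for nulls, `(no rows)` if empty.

LEFT JOIN keeps every departments row; unmatched ones get NULL for employees columns.
Group by departments.id and compute SUM(e.salary). SUM over an all-NULL group is NULL.
  1: ids {2, 6, 18} → SUM(e.salary)=250
  2: ids {9, 15, 24} → SUM(e.salary)=250
  3: ids {23, 27} → SUM(e.salary)=171
  4: ids {3, 26} → SUM(e.salary)=231

Research | 250 ; Research | 250 ; Marketing | 171 ; Marketing | 231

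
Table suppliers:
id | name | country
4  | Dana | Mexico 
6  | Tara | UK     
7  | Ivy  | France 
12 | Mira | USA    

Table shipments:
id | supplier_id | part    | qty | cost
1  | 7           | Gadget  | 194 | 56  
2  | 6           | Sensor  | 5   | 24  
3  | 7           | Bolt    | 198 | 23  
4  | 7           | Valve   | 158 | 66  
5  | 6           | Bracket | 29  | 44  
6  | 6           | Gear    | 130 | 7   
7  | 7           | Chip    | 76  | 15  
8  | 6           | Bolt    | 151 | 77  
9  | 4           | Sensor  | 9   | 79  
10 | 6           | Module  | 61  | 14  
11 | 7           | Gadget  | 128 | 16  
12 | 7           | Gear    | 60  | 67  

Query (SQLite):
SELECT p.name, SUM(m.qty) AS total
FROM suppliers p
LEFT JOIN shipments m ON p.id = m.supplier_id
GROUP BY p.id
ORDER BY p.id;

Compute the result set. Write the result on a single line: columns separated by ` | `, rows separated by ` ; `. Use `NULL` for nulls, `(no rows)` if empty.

Dana | 9 ; Tara | 376 ; Ivy | 814 ; Mira | NULL

LEFT JOIN keeps every suppliers row; unmatched ones get NULL for shipments columns.
Group by suppliers.id and compute SUM(m.qty). SUM over an all-NULL group is NULL.
  4: ids {9} → SUM(m.qty)=9
  6: ids {2, 5, 6, 8, 10} → SUM(m.qty)=376
  7: ids {1, 3, 4, 7, 11, 12} → SUM(m.qty)=814
  12: ids {—} → SUM(m.qty)=NULL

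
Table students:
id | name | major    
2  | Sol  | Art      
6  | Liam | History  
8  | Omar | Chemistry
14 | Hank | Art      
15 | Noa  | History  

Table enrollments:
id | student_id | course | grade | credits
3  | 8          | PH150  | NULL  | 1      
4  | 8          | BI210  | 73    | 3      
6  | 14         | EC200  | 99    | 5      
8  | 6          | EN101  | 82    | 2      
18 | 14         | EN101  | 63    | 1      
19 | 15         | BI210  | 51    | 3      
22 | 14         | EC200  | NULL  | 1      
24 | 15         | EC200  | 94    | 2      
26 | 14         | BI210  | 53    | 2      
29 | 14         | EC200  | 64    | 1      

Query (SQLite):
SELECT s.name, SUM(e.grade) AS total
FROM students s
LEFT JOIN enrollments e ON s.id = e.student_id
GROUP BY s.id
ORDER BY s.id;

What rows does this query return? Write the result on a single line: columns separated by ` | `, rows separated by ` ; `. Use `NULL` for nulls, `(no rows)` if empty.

Sol | NULL ; Liam | 82 ; Omar | 73 ; Hank | 279 ; Noa | 145

LEFT JOIN keeps every students row; unmatched ones get NULL for enrollments columns.
Group by students.id and compute SUM(e.grade). SUM over an all-NULL group is NULL.
  2: ids {—} → SUM(e.grade)=NULL
  6: ids {8} → SUM(e.grade)=82
  8: ids {3, 4} → SUM(e.grade)=73
  14: ids {6, 18, 22, 26, 29} → SUM(e.grade)=279
  15: ids {19, 24} → SUM(e.grade)=145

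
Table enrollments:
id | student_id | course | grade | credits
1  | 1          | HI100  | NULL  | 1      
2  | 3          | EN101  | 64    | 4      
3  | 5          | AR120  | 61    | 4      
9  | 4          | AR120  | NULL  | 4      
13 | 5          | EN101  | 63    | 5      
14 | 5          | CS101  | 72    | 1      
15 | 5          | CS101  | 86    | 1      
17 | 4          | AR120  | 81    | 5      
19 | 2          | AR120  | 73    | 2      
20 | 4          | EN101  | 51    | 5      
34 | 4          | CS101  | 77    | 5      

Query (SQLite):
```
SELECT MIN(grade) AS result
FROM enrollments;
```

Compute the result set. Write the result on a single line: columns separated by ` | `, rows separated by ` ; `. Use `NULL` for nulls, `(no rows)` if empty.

51

All grade values: [NULL, 64, 61, NULL, 63, 72, 86, 81, 73, 51, 77].
MIN of non-NULL values = 51.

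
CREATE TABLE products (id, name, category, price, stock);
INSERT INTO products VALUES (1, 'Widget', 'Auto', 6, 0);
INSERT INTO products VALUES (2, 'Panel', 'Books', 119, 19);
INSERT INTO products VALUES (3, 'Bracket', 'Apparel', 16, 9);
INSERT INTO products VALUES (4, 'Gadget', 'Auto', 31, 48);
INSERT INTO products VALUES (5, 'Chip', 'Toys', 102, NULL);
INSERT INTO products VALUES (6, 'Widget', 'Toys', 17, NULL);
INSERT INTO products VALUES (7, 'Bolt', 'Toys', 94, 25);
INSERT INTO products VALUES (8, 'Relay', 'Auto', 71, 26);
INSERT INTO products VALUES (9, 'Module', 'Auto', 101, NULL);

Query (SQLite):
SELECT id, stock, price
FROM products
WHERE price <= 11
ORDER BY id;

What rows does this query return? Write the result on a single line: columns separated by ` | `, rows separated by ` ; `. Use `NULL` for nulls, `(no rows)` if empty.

1 | 0 | 6

price <= 11: ids {1}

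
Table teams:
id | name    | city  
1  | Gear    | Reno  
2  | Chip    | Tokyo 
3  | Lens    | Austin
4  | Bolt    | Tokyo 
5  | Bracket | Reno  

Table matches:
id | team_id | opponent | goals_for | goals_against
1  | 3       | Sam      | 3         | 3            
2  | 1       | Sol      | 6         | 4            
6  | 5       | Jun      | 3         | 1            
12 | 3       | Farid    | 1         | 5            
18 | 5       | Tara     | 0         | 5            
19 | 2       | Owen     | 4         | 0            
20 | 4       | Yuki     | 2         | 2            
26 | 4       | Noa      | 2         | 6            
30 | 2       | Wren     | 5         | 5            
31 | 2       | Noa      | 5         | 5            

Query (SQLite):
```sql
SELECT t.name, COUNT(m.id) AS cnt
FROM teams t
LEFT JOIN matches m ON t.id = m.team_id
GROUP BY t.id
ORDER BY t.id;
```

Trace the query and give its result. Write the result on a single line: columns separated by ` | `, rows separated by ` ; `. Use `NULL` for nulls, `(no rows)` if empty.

Gear | 1 ; Chip | 3 ; Lens | 2 ; Bolt | 2 ; Bracket | 2

LEFT JOIN keeps every teams row; unmatched ones get NULL for matches columns.
Group by teams.id and compute COUNT(m.id). COUNT(col) of an all-NULL group is 0.
  1: ids {2} → COUNT(m.id)=1
  2: ids {19, 30, 31} → COUNT(m.id)=3
  3: ids {1, 12} → COUNT(m.id)=2
  4: ids {20, 26} → COUNT(m.id)=2
  5: ids {6, 18} → COUNT(m.id)=2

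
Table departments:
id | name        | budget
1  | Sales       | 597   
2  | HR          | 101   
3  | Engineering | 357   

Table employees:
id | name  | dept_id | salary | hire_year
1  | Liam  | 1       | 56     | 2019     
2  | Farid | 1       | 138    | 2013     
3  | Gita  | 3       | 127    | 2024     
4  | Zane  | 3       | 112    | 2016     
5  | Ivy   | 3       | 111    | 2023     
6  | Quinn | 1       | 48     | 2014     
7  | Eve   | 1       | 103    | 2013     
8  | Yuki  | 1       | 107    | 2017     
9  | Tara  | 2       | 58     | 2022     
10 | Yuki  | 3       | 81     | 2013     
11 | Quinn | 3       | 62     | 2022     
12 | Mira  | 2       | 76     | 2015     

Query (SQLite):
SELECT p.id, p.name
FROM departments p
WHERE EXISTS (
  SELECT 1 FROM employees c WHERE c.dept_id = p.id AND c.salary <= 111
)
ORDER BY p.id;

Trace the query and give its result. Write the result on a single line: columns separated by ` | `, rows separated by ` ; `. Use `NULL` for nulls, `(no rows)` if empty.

1 | Sales ; 2 | HR ; 3 | Engineering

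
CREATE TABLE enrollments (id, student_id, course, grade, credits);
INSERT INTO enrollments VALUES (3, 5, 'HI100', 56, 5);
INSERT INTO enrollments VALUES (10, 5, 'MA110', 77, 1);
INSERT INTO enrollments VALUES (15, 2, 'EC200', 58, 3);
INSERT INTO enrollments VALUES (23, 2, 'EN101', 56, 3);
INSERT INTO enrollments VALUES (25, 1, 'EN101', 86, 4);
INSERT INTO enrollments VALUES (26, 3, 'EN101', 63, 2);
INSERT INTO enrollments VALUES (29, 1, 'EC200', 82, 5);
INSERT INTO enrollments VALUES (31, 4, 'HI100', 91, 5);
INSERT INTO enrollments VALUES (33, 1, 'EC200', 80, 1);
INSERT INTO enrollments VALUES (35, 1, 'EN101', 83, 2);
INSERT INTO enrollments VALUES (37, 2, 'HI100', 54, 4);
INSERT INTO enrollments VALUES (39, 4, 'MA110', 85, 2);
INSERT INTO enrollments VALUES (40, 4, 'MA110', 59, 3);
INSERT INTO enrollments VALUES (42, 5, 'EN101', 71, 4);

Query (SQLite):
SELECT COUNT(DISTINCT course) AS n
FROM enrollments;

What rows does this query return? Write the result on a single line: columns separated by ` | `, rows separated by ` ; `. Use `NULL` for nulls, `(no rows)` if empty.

Count distinct non-NULL course values.

4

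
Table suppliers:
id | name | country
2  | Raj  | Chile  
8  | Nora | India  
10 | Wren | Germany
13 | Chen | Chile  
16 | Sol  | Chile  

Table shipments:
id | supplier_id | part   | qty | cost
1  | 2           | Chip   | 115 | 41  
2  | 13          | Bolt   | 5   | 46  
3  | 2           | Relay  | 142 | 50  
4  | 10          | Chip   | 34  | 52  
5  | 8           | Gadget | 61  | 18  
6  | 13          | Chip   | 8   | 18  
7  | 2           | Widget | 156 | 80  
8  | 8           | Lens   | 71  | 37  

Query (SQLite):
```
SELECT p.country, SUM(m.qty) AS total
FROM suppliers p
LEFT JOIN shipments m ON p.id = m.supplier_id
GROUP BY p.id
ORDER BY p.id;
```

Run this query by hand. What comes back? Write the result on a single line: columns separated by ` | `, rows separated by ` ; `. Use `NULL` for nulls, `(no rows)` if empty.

LEFT JOIN keeps every suppliers row; unmatched ones get NULL for shipments columns.
Group by suppliers.id and compute SUM(m.qty). SUM over an all-NULL group is NULL.
  2: ids {1, 3, 7} → SUM(m.qty)=413
  8: ids {5, 8} → SUM(m.qty)=132
  10: ids {4} → SUM(m.qty)=34
  13: ids {2, 6} → SUM(m.qty)=13
  16: ids {—} → SUM(m.qty)=NULL

Chile | 413 ; India | 132 ; Germany | 34 ; Chile | 13 ; Chile | NULL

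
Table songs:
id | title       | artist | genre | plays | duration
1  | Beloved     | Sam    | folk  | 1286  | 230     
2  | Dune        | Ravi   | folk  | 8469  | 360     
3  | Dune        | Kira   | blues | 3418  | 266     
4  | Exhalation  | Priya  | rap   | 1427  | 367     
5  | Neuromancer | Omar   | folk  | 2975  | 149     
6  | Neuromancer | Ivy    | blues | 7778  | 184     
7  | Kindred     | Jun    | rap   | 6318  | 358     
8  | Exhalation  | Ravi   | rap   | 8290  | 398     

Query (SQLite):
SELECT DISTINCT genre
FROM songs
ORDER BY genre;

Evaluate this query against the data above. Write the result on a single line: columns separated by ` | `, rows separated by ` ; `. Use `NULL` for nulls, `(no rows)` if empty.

blues ; folk ; rap

Collect distinct genre values from songs.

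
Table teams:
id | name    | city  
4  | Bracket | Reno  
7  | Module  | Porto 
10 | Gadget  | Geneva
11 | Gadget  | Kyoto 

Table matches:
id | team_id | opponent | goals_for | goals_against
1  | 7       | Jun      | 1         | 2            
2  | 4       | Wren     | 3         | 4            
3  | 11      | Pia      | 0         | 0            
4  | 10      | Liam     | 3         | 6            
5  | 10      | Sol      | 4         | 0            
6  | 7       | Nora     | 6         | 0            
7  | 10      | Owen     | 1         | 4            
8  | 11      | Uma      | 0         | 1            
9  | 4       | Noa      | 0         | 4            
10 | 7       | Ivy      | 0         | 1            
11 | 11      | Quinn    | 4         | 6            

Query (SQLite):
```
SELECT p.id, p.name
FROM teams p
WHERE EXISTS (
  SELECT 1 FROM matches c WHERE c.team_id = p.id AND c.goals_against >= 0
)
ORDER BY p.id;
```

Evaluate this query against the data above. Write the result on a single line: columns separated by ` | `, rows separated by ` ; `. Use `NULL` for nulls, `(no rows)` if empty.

For each teams row, check whether any matches with matching team_id has goals_against >= 0.
Keep rows where that is true.

4 | Bracket ; 7 | Module ; 10 | Gadget ; 11 | Gadget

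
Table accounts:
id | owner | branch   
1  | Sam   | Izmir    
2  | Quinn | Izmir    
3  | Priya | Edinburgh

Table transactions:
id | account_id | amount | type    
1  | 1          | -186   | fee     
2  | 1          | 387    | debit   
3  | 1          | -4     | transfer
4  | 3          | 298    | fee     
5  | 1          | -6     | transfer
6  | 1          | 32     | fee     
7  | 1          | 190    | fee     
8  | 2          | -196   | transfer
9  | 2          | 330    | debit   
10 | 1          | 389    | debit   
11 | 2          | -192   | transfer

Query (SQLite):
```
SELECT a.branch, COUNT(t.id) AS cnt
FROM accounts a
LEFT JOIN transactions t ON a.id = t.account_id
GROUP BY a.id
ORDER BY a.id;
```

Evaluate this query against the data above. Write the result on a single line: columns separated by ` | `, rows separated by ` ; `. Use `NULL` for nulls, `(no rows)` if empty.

Izmir | 7 ; Izmir | 3 ; Edinburgh | 1

LEFT JOIN keeps every accounts row; unmatched ones get NULL for transactions columns.
Group by accounts.id and compute COUNT(t.id). COUNT(col) of an all-NULL group is 0.
  1: ids {1, 2, 3, 5, 6, 7, 10} → COUNT(t.id)=7
  2: ids {8, 9, 11} → COUNT(t.id)=3
  3: ids {4} → COUNT(t.id)=1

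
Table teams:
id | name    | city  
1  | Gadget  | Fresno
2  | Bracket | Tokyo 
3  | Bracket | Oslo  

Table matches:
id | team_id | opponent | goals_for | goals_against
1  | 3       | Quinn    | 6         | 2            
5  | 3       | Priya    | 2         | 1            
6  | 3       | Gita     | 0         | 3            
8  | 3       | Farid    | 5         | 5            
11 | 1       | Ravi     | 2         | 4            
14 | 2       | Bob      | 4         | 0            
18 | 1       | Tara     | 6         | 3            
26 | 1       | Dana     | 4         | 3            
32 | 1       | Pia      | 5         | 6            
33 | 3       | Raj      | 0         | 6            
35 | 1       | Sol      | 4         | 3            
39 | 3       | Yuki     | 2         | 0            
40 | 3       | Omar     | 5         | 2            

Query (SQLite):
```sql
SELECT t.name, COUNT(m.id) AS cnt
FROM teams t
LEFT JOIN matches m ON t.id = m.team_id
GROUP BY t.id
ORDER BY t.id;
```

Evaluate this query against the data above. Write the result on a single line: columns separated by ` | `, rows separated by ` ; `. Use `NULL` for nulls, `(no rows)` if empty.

Gadget | 5 ; Bracket | 1 ; Bracket | 7

LEFT JOIN keeps every teams row; unmatched ones get NULL for matches columns.
Group by teams.id and compute COUNT(m.id). COUNT(col) of an all-NULL group is 0.
  1: ids {11, 18, 26, 32, 35} → COUNT(m.id)=5
  2: ids {14} → COUNT(m.id)=1
  3: ids {1, 5, 6, 8, 33, 39, 40} → COUNT(m.id)=7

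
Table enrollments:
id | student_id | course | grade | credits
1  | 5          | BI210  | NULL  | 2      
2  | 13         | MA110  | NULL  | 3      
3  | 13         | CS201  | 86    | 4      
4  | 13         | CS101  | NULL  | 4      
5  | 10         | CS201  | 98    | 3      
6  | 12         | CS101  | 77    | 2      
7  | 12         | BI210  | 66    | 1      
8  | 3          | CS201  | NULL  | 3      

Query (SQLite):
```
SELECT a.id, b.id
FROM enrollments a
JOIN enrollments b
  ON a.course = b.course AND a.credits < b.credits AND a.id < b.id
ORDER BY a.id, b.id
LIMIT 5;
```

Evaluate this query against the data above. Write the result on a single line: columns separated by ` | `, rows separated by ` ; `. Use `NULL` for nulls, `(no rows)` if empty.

(no rows)

Pairs (a,b) with same course, a.credits < b.credits, a.id < b.id.
course groups: BI210:{1,7} CS101:{4,6} CS201:{3,5,8} MA110:{2}
Ordered by (a.id, b.id); first 5.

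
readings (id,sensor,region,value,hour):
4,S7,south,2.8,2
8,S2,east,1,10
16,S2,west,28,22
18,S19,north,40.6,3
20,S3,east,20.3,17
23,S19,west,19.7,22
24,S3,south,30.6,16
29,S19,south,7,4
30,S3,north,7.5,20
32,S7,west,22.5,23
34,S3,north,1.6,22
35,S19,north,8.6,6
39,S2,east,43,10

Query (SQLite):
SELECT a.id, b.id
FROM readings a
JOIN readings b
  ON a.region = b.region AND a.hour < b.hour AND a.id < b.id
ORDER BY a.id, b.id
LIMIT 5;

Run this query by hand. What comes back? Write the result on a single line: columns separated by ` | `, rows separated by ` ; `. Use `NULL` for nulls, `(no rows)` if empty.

4 | 24 ; 4 | 29 ; 8 | 20 ; 16 | 32 ; 18 | 30

Pairs (a,b) with same region, a.hour < b.hour, a.id < b.id.
region groups: east:{8,20,39} north:{18,30,34,35} south:{4,24,29} west:{16,23,32}
Ordered by (a.id, b.id); first 5.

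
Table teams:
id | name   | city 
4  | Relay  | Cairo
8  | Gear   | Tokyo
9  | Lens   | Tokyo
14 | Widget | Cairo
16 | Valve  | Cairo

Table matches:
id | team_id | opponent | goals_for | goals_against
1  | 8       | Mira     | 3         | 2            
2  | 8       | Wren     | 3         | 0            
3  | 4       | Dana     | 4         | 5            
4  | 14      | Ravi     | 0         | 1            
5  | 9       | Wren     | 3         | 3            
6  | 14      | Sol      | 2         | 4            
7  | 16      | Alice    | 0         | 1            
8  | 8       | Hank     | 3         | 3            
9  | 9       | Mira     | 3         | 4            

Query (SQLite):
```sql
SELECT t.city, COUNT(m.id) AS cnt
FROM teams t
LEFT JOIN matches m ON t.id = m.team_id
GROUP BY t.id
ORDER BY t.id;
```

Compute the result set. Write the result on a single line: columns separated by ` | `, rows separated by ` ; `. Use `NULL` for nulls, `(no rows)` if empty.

LEFT JOIN keeps every teams row; unmatched ones get NULL for matches columns.
Group by teams.id and compute COUNT(m.id). COUNT(col) of an all-NULL group is 0.
  4: ids {3} → COUNT(m.id)=1
  8: ids {1, 2, 8} → COUNT(m.id)=3
  9: ids {5, 9} → COUNT(m.id)=2
  14: ids {4, 6} → COUNT(m.id)=2
  16: ids {7} → COUNT(m.id)=1

Cairo | 1 ; Tokyo | 3 ; Tokyo | 2 ; Cairo | 2 ; Cairo | 1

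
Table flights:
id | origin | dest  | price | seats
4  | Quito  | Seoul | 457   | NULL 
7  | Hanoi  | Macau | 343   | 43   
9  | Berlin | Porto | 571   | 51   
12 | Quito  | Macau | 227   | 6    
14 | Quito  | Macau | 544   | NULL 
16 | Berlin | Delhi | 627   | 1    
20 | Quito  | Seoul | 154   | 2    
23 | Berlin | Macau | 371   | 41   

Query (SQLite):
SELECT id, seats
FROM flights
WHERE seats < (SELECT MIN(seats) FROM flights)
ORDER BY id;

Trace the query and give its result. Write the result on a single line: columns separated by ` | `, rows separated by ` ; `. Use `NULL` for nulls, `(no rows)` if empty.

(no rows)

Scalar subquery: MIN(seats) over all flights rows = 1.
Keep rows where seats < that value.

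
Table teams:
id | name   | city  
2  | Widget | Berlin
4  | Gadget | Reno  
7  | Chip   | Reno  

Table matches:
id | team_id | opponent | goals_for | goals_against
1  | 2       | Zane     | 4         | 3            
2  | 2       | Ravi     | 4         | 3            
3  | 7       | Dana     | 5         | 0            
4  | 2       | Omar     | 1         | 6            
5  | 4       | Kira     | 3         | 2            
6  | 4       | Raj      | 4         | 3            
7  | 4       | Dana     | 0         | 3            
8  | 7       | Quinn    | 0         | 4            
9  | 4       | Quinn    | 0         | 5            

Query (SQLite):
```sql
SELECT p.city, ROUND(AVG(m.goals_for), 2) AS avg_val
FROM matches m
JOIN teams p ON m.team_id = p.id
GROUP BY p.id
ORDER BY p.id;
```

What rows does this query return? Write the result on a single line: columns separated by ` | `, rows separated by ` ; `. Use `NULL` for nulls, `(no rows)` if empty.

Berlin | 3 ; Reno | 1.75 ; Reno | 2.5

Join each matches row to its teams via team_id.
Group joined rows by teams.id; compute ROUND(AVG(m.goals_for), 2) per group.
  2: ids {1, 2, 4} → ROUND(AVG(m.goals_for), 2)=3
  4: ids {5, 6, 7, 9} → ROUND(AVG(m.goals_for), 2)=1.75
  7: ids {3, 8} → ROUND(AVG(m.goals_for), 2)=2.5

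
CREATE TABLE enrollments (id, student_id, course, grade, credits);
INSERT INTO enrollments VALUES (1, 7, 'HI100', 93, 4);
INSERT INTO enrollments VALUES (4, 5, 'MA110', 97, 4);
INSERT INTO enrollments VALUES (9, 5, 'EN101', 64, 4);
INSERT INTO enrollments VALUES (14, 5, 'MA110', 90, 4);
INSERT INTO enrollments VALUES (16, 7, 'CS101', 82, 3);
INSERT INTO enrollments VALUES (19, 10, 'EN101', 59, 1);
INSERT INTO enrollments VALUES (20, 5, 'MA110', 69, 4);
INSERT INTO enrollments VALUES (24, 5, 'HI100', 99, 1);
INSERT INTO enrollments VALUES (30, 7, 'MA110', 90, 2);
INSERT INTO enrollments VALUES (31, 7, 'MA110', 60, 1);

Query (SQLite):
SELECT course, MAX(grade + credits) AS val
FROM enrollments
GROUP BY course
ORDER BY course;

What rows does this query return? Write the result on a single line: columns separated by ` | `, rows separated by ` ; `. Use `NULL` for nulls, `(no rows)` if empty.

For each row compute grade + credits.
Group by course; take MAX of the expression per group.
  CS101: ids {16} → MAX(grade + credits)=85
  EN101: ids {9, 19} → MAX(grade + credits)=68
  HI100: ids {1, 24} → MAX(grade + credits)=100
  MA110: ids {4, 14, 20, 30, 31} → MAX(grade + credits)=101

CS101 | 85 ; EN101 | 68 ; HI100 | 100 ; MA110 | 101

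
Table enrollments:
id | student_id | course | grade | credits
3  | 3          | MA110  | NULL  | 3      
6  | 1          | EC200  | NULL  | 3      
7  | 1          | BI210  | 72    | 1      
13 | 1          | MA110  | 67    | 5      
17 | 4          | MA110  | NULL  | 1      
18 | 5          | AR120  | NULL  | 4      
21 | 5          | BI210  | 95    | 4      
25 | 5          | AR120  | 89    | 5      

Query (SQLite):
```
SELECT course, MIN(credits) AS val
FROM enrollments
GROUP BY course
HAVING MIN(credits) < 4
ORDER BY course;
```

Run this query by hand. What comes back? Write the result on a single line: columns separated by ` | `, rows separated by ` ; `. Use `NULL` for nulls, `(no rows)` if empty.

Partition enrollments by course; compute MIN(credits) within each group.
HAVING: keep groups where MIN(credits) < 4.
  AR120: ids {18, 25} → MIN(credits)=4
  BI210: ids {7, 21} → MIN(credits)=1
  EC200: ids {6} → MIN(credits)=3
  MA110: ids {3, 13, 17} → MIN(credits)=1

BI210 | 1 ; EC200 | 3 ; MA110 | 1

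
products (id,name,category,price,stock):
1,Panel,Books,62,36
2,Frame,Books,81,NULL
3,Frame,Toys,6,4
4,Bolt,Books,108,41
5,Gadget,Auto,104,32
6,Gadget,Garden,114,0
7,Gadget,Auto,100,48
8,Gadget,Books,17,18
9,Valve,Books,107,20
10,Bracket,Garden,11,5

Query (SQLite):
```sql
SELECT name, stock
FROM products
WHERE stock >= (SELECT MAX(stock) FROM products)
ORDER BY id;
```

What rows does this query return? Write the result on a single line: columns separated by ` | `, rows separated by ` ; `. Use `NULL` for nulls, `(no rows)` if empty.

Scalar subquery: MAX(stock) over all products rows = 48.
Keep rows where stock >= that value.

Gadget | 48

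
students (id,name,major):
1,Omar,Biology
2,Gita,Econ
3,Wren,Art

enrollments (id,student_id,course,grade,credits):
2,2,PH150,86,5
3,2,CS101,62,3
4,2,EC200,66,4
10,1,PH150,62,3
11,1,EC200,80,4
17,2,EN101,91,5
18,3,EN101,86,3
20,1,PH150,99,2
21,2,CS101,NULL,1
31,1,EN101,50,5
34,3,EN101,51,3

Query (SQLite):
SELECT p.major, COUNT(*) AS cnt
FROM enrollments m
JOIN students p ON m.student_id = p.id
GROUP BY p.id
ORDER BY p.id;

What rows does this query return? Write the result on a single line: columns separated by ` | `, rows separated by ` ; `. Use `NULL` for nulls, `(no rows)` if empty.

Join each enrollments row to its students via student_id.
Group joined rows by students.id; compute COUNT(*) per group.
  1: ids {10, 11, 20, 31} → COUNT(*)=4
  2: ids {2, 3, 4, 17, 21} → COUNT(*)=5
  3: ids {18, 34} → COUNT(*)=2

Biology | 4 ; Econ | 5 ; Art | 2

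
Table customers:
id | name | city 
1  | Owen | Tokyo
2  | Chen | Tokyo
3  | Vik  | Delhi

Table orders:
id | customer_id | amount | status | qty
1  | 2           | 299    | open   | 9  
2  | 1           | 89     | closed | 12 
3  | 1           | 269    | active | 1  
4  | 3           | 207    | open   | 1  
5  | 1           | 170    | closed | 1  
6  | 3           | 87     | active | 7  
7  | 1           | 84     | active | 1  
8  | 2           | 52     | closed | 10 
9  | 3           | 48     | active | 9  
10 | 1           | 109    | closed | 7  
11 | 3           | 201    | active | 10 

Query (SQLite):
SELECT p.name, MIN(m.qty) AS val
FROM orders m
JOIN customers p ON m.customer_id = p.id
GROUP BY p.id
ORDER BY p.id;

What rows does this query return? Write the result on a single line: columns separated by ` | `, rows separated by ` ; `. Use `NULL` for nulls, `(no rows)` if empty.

Join each orders row to its customers via customer_id.
Group joined rows by customers.id; compute MIN(m.qty) per group.
  1: ids {2, 3, 5, 7, 10} → MIN(m.qty)=1
  2: ids {1, 8} → MIN(m.qty)=9
  3: ids {4, 6, 9, 11} → MIN(m.qty)=1

Owen | 1 ; Chen | 9 ; Vik | 1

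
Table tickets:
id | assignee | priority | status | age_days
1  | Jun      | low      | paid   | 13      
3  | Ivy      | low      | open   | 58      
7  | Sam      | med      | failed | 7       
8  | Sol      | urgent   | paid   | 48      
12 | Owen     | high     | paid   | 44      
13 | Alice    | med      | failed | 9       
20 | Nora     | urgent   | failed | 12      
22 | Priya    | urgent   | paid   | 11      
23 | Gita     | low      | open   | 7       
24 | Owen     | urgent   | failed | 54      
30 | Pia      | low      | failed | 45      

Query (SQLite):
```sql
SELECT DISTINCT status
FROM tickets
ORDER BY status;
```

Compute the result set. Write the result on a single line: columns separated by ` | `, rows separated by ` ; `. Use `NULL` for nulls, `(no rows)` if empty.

Collect distinct status values from tickets.

failed ; open ; paid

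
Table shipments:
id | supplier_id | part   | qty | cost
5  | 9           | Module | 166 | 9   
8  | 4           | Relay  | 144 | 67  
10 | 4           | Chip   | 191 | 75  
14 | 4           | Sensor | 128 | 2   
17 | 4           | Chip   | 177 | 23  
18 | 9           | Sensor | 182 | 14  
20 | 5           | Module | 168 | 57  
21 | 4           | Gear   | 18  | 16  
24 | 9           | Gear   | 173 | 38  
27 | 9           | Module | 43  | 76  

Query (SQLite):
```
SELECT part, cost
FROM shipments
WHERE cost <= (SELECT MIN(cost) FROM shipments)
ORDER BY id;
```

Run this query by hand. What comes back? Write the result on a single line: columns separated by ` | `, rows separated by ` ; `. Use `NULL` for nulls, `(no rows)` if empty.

Sensor | 2

Scalar subquery: MIN(cost) over all shipments rows = 2.
Keep rows where cost <= that value.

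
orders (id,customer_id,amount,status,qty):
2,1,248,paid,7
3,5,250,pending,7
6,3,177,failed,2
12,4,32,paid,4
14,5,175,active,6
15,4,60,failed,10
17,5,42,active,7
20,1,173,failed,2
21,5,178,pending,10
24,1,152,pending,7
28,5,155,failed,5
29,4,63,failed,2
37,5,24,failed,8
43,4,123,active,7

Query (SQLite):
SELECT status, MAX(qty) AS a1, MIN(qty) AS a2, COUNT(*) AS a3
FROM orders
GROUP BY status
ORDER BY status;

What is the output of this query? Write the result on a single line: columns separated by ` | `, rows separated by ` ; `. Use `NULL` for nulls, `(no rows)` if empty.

Group orders by status.
Per group compute: MAX(qty), MIN(qty), COUNT(*).
  active: ids {14, 17, 43} → MAX(qty)=7, MIN(qty)=6, COUNT(*)=3
  failed: ids {6, 15, 20, 28, 29, 37} → MAX(qty)=10, MIN(qty)=2, COUNT(*)=6
  paid: ids {2, 12} → MAX(qty)=7, MIN(qty)=4, COUNT(*)=2
  pending: ids {3, 21, 24} → MAX(qty)=10, MIN(qty)=7, COUNT(*)=3

active | 7 | 6 | 3 ; failed | 10 | 2 | 6 ; paid | 7 | 4 | 2 ; pending | 10 | 7 | 3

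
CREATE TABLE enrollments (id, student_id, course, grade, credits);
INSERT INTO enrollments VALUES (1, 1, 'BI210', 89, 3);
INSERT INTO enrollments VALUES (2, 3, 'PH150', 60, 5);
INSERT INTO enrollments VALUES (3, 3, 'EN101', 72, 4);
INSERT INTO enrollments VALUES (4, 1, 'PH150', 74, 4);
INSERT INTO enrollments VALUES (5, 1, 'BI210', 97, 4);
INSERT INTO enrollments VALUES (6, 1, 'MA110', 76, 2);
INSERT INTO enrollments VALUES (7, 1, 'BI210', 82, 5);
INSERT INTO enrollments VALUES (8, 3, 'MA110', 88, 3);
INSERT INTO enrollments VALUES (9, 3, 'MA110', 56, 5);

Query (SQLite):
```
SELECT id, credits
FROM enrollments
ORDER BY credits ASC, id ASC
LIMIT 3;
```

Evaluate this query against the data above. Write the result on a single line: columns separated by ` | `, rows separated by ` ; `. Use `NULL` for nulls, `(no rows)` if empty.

6 | 2 ; 1 | 3 ; 8 | 3

Sort by credits asc, tiebreak id asc: (2, id=6), (3, id=1), (3, id=8), (4, id=3), (4, id=4), (4, id=5) …. Take first 3.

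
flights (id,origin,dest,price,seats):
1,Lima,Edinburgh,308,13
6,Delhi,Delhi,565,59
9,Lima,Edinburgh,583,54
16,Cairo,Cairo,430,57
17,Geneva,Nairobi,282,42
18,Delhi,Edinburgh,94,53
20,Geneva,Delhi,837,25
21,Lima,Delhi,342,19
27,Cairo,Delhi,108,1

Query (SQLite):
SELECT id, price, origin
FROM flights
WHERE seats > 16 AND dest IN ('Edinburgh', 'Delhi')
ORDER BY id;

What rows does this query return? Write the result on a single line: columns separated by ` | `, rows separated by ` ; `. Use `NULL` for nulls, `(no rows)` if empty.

6 | 565 | Delhi ; 9 | 583 | Lima ; 18 | 94 | Delhi ; 20 | 837 | Geneva ; 21 | 342 | Lima

seats > 16: ids {6, 9, 16, 17, 18, 20, 21}
dest IN ('Edinburgh', 'Delhi'): ids {1, 6, 9, 18, 20, 21, 27}
Combine with AND.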